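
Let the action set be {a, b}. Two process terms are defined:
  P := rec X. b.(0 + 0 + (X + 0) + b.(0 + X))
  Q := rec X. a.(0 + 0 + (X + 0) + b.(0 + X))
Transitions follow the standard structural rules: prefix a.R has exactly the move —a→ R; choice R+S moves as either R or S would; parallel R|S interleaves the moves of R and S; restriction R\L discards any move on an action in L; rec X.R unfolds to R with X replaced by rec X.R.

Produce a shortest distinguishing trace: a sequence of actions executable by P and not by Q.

LTS(P): 3 reachable states
  s0 = rec X. b.(0 + 0 + (X + 0) + b.(0 + X)) has moves -b-> s1
  s1 = 0 + 0 + ((rec X. b.(0 + 0 + (X + 0) + b.(0 + X))) + 0) + b.(0 + (rec X. b.(0 + 0 + (X + 0) + b.(0 + X)))) has moves -b-> s1, -b-> s2
  s2 = 0 + (rec X. b.(0 + 0 + (X + 0) + b.(0 + X))) has moves -b-> s1
LTS(Q): 3 reachable states
  t0 = rec X. a.(0 + 0 + (X + 0) + b.(0 + X)) has moves -a-> t1
  t1 = 0 + 0 + ((rec X. a.(0 + 0 + (X + 0) + b.(0 + X))) + 0) + b.(0 + (rec X. a.(0 + 0 + (X + 0) + b.(0 + X)))) has moves -a-> t1, -b-> t2
  t2 = 0 + (rec X. a.(0 + 0 + (X + 0) + b.(0 + X))) has moves -a-> t1
Trace ⟨b⟩ through P, begin at {s0}:
  step 1 (b): {s1}
  — P admits the full trace.
Trace ⟨b⟩ through Q, begin at {t0}:
  step 1 (b): ∅  — Q cannot continue

b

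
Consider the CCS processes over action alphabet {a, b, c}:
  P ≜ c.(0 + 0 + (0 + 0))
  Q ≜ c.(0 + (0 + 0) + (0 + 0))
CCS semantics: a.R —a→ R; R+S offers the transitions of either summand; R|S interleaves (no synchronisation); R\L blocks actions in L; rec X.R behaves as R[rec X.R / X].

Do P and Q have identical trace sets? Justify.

P's transition system — 2 states:
  m0 = c.(0 + 0 + (0 + 0)) ⊢ -c-> m1
  m1 = 0 + 0 + (0 + 0) ⊢ ·
Q's transition system — 2 states:
  n0 = c.(0 + (0 + 0) + (0 + 0)) ⊢ -c-> n1
  n1 = 0 + (0 + 0) + (0 + 0) ⊢ ·
Partition-refinement fixed point:
  B0 = {m0, n0}
  B1 = {m1, n1}
m0 ∈ B0, n0 ∈ B0 → same block
Bisimilar ⇒ trace-equivalent.

trace-equivalent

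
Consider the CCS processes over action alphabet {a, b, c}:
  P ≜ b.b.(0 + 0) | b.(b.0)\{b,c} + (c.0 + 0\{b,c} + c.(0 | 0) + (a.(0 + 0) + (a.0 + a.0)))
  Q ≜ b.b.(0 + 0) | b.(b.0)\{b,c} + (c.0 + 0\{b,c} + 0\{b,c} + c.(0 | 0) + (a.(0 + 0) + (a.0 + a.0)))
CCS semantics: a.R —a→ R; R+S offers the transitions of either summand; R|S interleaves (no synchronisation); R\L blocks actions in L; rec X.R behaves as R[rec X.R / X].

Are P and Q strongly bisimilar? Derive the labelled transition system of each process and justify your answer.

P's transition system — 9 states:
  u0 = b.b.(0 + 0) | b.(b.0)\{b,c} + (c.0 + 0\{b,c} + c.(0 | 0) + (a.(0 + 0) + (a.0 + a.0))) ⊢ =a=> u1, =a=> u2, =b=> u3, =b=> u4, =c=> u1, =c=> u5
  u1 = 0 ⊢ deadlocked
  u2 = 0 + 0 ⊢ deadlocked
  u3 = b.(0 + 0) | b.(b.0)\{b,c} ⊢ =b=> u6, =b=> u7
  u4 = b.b.(0 + 0) | (b.0)\{b,c} ⊢ =b=> u7
  u5 = 0 | 0 ⊢ deadlocked
  u6 = (0 + 0) | b.(b.0)\{b,c} ⊢ =b=> u8
  u7 = b.(0 + 0) | (b.0)\{b,c} ⊢ =b=> u8
  u8 = (0 + 0) | (b.0)\{b,c} ⊢ deadlocked
Q's transition system — 9 states:
  v0 = b.b.(0 + 0) | b.(b.0)\{b,c} + (c.0 + 0\{b,c} + 0\{b,c} + c.(0 | 0) + (a.(0 + 0) + (a.0 + a.0))) ⊢ =a=> v1, =a=> v2, =b=> v3, =b=> v4, =c=> v1, =c=> v5
  v1 = 0 ⊢ deadlocked
  v2 = 0 + 0 ⊢ deadlocked
  v3 = b.(0 + 0) | b.(b.0)\{b,c} ⊢ =b=> v6, =b=> v7
  v4 = b.b.(0 + 0) | (b.0)\{b,c} ⊢ =b=> v7
  v5 = 0 | 0 ⊢ deadlocked
  v6 = (0 + 0) | b.(b.0)\{b,c} ⊢ =b=> v8
  v7 = b.(0 + 0) | (b.0)\{b,c} ⊢ =b=> v8
  v8 = (0 + 0) | (b.0)\{b,c} ⊢ deadlocked
Coarsest stable partition (strong bisimilarity classes):
  B0 = {u0, v0}
  B1 = {u1, u2, u5, u8, v1, v2, v5, v8}
  B2 = {u3, u4, v3, v4}
  B3 = {u6, u7, v6, v7}
u0 ∈ B0, v0 ∈ B0 → same block

YES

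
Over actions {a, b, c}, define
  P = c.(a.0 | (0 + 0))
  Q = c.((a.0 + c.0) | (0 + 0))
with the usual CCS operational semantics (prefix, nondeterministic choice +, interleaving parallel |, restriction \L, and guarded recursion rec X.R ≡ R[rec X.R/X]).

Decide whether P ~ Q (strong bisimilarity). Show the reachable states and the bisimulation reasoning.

NO

LTS(P): 3 reachable states
  s0 = c.(a.0 | (0 + 0)) :: —c→ s1
  s1 = a.0 | (0 + 0) :: —a→ s2
  s2 = 0 | (0 + 0) :: ∅
LTS(Q): 3 reachable states
  t0 = c.((a.0 + c.0) | (0 + 0)) :: —c→ t1
  t1 = (a.0 + c.0) | (0 + 0) :: —a→ t2, —c→ t2
  t2 = 0 | (0 + 0) :: ∅
Partition-refinement fixed point:
  B0 = {s0}
  B1 = {s1}
  B2 = {s2, t2}
  B3 = {t0}
  B4 = {t1}
s0 ∈ B0, t0 ∈ B3 → different blocks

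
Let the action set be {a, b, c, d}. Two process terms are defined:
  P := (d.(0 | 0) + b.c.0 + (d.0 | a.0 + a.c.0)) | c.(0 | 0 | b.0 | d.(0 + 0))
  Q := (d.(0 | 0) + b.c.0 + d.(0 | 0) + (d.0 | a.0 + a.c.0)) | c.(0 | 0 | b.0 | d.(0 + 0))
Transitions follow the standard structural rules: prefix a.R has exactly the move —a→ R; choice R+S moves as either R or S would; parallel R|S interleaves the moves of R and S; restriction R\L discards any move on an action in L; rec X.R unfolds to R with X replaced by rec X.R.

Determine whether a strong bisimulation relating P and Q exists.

bisimilar

P's transition system — 30 states:
  s0 = (d.(0 | 0) + b.c.0 + (d.0 | a.0 + a.c.0)) | c.(0 | 0 | b.0 | d.(0 + 0)) | —a→ s1, —a→ s2, —b→ s1, —c→ s3, —d→ s4, —d→ s5
  s1 = c.0 | c.(0 | 0 | b.0 | d.(0 + 0)) | —c→ s6, —c→ s7
  s2 = d.0 | 0 | c.(0 | 0 | b.0 | d.(0 + 0)) | —c→ s8, —d→ s4
  s3 = (d.(0 | 0) + b.c.0 + (d.0 | a.0 + a.c.0)) | (0 | 0 | b.0 | d.(0 + 0)) | —a→ s7, —a→ s8, —b→ s7, —b→ s9, —d→ s10, —d→ s11, —d→ s12
  s4 = 0 | 0 | c.(0 | 0 | b.0 | d.(0 + 0)) | —c→ s11
  s5 = 0 | a.0 | c.(0 | 0 | b.0 | d.(0 + 0)) | —a→ s4, —c→ s12
  s6 = 0 | c.(0 | 0 | b.0 | d.(0 + 0)) | —c→ s13
  s7 = c.0 | (0 | 0 | b.0 | d.(0 + 0)) | —b→ s14, —c→ s13, —d→ s15
  s8 = d.0 | 0 | (0 | 0 | b.0 | d.(0 + 0)) | —b→ s16, —d→ s11, —d→ s17
  s9 = (d.(0 | 0) + b.c.0 + (d.0 | a.0 + a.c.0)) | (0 | 0 | 0 | d.(0 + 0)) | —a→ s14, —a→ s16, —b→ s14, —d→ s18, —d→ s19, —d→ s20
  s10 = (d.(0 | 0) + b.c.0 + (d.0 | a.0 + a.c.0)) | (0 | 0 | b.0 | (0 + 0)) | —a→ s15, —a→ s17, —b→ s15, —b→ s18, —d→ s21, —d→ s22
  s11 = 0 | 0 | (0 | 0 | b.0 | d.(0 + 0)) | —b→ s19, —d→ s21
  s12 = 0 | a.0 | (0 | 0 | b.0 | d.(0 + 0)) | —a→ s11, —b→ s20, —d→ s22
  s13 = 0 | (0 | 0 | b.0 | d.(0 + 0)) | —b→ s23, —d→ s24
  s14 = c.0 | (0 | 0 | 0 | d.(0 + 0)) | —c→ s23, —d→ s25
  s15 = c.0 | (0 | 0 | b.0 | (0 + 0)) | —b→ s25, —c→ s24
  s16 = d.0 | 0 | (0 | 0 | 0 | d.(0 + 0)) | —d→ s19, —d→ s26
  s17 = d.0 | 0 | (0 | 0 | b.0 | (0 + 0)) | —b→ s26, —d→ s21
  s18 = (d.(0 | 0) + b.c.0 + (d.0 | a.0 + a.c.0)) | (0 | 0 | 0 | (0 + 0)) | —a→ s25, —a→ s26, —b→ s25, —d→ s27, —d→ s28
  s19 = 0 | 0 | (0 | 0 | 0 | d.(0 + 0)) | —d→ s27
  s20 = 0 | a.0 | (0 | 0 | 0 | d.(0 + 0)) | —a→ s19, —d→ s28
  s21 = 0 | 0 | (0 | 0 | b.0 | (0 + 0)) | —b→ s27
  s22 = 0 | a.0 | (0 | 0 | b.0 | (0 + 0)) | —a→ s21, —b→ s28
  s23 = 0 | (0 | 0 | 0 | d.(0 + 0)) | —d→ s29
  s24 = 0 | (0 | 0 | b.0 | (0 + 0)) | —b→ s29
  s25 = c.0 | (0 | 0 | 0 | (0 + 0)) | —c→ s29
  s26 = d.0 | 0 | (0 | 0 | 0 | (0 + 0)) | —d→ s27
  s27 = 0 | 0 | (0 | 0 | 0 | (0 + 0)) | deadlocked
  s28 = 0 | a.0 | (0 | 0 | 0 | (0 + 0)) | —a→ s27
  s29 = 0 | (0 | 0 | 0 | (0 + 0)) | deadlocked
Q's transition system — 30 states:
  t0 = (d.(0 | 0) + b.c.0 + d.(0 | 0) + (d.0 | a.0 + a.c.0)) | c.(0 | 0 | b.0 | d.(0 + 0)) | —a→ t1, —a→ t2, —b→ t1, —c→ t3, —d→ t4, —d→ t5
  t1 = c.0 | c.(0 | 0 | b.0 | d.(0 + 0)) | —c→ t6, —c→ t7
  t2 = d.0 | 0 | c.(0 | 0 | b.0 | d.(0 + 0)) | —c→ t8, —d→ t4
  t3 = (d.(0 | 0) + b.c.0 + d.(0 | 0) + (d.0 | a.0 + a.c.0)) | (0 | 0 | b.0 | d.(0 + 0)) | —a→ t7, —a→ t8, —b→ t7, —b→ t9, —d→ t10, —d→ t11, —d→ t12
  t4 = 0 | 0 | c.(0 | 0 | b.0 | d.(0 + 0)) | —c→ t11
  t5 = 0 | a.0 | c.(0 | 0 | b.0 | d.(0 + 0)) | —a→ t4, —c→ t12
  t6 = 0 | c.(0 | 0 | b.0 | d.(0 + 0)) | —c→ t13
  t7 = c.0 | (0 | 0 | b.0 | d.(0 + 0)) | —b→ t14, —c→ t13, —d→ t15
  t8 = d.0 | 0 | (0 | 0 | b.0 | d.(0 + 0)) | —b→ t16, —d→ t11, —d→ t17
  t9 = (d.(0 | 0) + b.c.0 + d.(0 | 0) + (d.0 | a.0 + a.c.0)) | (0 | 0 | 0 | d.(0 + 0)) | —a→ t14, —a→ t16, —b→ t14, —d→ t18, —d→ t19, —d→ t20
  t10 = (d.(0 | 0) + b.c.0 + d.(0 | 0) + (d.0 | a.0 + a.c.0)) | (0 | 0 | b.0 | (0 + 0)) | —a→ t15, —a→ t17, —b→ t15, —b→ t18, —d→ t21, —d→ t22
  t11 = 0 | 0 | (0 | 0 | b.0 | d.(0 + 0)) | —b→ t19, —d→ t21
  t12 = 0 | a.0 | (0 | 0 | b.0 | d.(0 + 0)) | —a→ t11, —b→ t20, —d→ t22
  t13 = 0 | (0 | 0 | b.0 | d.(0 + 0)) | —b→ t23, —d→ t24
  t14 = c.0 | (0 | 0 | 0 | d.(0 + 0)) | —c→ t23, —d→ t25
  t15 = c.0 | (0 | 0 | b.0 | (0 + 0)) | —b→ t25, —c→ t24
  t16 = d.0 | 0 | (0 | 0 | 0 | d.(0 + 0)) | —d→ t19, —d→ t26
  t17 = d.0 | 0 | (0 | 0 | b.0 | (0 + 0)) | —b→ t26, —d→ t21
  t18 = (d.(0 | 0) + b.c.0 + d.(0 | 0) + (d.0 | a.0 + a.c.0)) | (0 | 0 | 0 | (0 + 0)) | —a→ t25, —a→ t26, —b→ t25, —d→ t27, —d→ t28
  t19 = 0 | 0 | (0 | 0 | 0 | d.(0 + 0)) | —d→ t27
  t20 = 0 | a.0 | (0 | 0 | 0 | d.(0 + 0)) | —a→ t19, —d→ t28
  t21 = 0 | 0 | (0 | 0 | b.0 | (0 + 0)) | —b→ t27
  t22 = 0 | a.0 | (0 | 0 | b.0 | (0 + 0)) | —a→ t21, —b→ t28
  t23 = 0 | (0 | 0 | 0 | d.(0 + 0)) | —d→ t29
  t24 = 0 | (0 | 0 | b.0 | (0 + 0)) | —b→ t29
  t25 = c.0 | (0 | 0 | 0 | (0 + 0)) | —c→ t29
  t26 = d.0 | 0 | (0 | 0 | 0 | (0 + 0)) | —d→ t27
  t27 = 0 | 0 | (0 | 0 | 0 | (0 + 0)) | deadlocked
  t28 = 0 | a.0 | (0 | 0 | 0 | (0 + 0)) | —a→ t27
  t29 = 0 | (0 | 0 | 0 | (0 + 0)) | deadlocked
Bisimilarity quotient blocks:
  B0 = {s0, t0}
  B1 = {s1, t1}
  B2 = {s4, s6, t4, t6}
  B3 = {s11, s13, s17, t11, t13, t17}
  B4 = {s19, s23, s26, t19, t23, t26}
  B5 = {s27, s29, t27, t29}
  B6 = {s21, s24, t21, t24}
  B7 = {s7, t7}
  B8 = {s15, t15}
  B9 = {s25, t25}
  B10 = {s14, t14}
  B11 = {s2, t2}
  B12 = {s8, t8}
  B13 = {s16, t16}
  B14 = {s5, t5}
  B15 = {s12, t12}
  B16 = {s20, t20}
  B17 = {s28, t28}
  B18 = {s22, t22}
  B19 = {s3, t3}
  B20 = {s10, t10}
  B21 = {s18, t18}
  B22 = {s9, t9}
s0 ∈ B0, t0 ∈ B0 → same block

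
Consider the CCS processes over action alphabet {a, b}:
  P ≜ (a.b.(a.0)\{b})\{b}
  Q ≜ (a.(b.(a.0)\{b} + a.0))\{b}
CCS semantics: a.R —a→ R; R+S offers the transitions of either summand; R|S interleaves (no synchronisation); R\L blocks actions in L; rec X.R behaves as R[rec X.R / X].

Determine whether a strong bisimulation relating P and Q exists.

Reachable graph of P (2 states):
  p0 = (a.b.(a.0)\{b})\{b} → =a=> p1
  p1 = (b.(a.0)\{b})\{b} → ∅
Reachable graph of Q (3 states):
  q0 = (a.(b.(a.0)\{b} + a.0))\{b} → =a=> q1
  q1 = (b.(a.0)\{b} + a.0)\{b} → =a=> q2
  q2 = 0\{b} → ∅
Partition-refinement fixed point:
  B0 = {p0, q1}
  B1 = {p1, q2}
  B2 = {q0}
p0 ∈ B0, q0 ∈ B2 → different blocks

P ≁ Q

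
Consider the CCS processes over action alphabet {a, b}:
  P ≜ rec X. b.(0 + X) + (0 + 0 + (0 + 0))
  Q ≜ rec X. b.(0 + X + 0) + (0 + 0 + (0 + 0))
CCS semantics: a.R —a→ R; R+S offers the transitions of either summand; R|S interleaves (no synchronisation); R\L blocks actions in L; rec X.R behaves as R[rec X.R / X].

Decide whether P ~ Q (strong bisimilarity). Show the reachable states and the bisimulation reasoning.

YES

P's transition system — 2 states:
  s0 = rec X. b.(0 + X) + (0 + 0 + (0 + 0)) → =b=> s1
  s1 = 0 + (rec X. b.(0 + X) + (0 + 0 + (0 + 0))) → =b=> s1
Q's transition system — 2 states:
  t0 = rec X. b.(0 + X + 0) + (0 + 0 + (0 + 0)) → =b=> t1
  t1 = 0 + (rec X. b.(0 + X + 0) + (0 + 0 + (0 + 0))) + 0 → =b=> t1
Coarsest stable partition (strong bisimilarity classes):
  B0 = {s0, s1, t0, t1}
s0 ∈ B0, t0 ∈ B0 → same block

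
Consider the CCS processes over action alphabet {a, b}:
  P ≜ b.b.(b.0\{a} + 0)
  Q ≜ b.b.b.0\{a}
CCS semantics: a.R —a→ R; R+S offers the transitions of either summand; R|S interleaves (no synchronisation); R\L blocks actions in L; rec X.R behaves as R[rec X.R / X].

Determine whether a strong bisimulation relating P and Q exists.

YES

LTS(P): 4 reachable states
  u0 = b.b.(b.0\{a} + 0) has moves -b-> u1
  u1 = b.(b.0\{a} + 0) has moves -b-> u2
  u2 = b.0\{a} + 0 has moves -b-> u3
  u3 = 0\{a} has moves (no moves)
LTS(Q): 4 reachable states
  v0 = b.b.b.0\{a} has moves -b-> v1
  v1 = b.b.0\{a} has moves -b-> v2
  v2 = b.0\{a} has moves -b-> v3
  v3 = 0\{a} has moves (no moves)
Partition-refinement fixed point:
  B0 = {u0, v0}
  B1 = {u1, v1}
  B2 = {u2, v2}
  B3 = {u3, v3}
u0 ∈ B0, v0 ∈ B0 → same block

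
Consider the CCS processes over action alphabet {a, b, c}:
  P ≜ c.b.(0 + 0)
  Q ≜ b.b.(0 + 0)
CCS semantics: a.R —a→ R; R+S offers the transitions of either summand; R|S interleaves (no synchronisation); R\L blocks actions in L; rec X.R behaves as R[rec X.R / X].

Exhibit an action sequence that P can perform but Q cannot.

P's transition system — 3 states:
  u0 = c.b.(0 + 0) has moves =c=> u1
  u1 = b.(0 + 0) has moves =b=> u2
  u2 = 0 + 0 has moves stopped
Q's transition system — 3 states:
  v0 = b.b.(0 + 0) has moves =b=> v1
  v1 = b.(0 + 0) has moves =b=> v2
  v2 = 0 + 0 has moves stopped
Executing c from P (initial set {u0}):
  step 1 (c): {u1}
  P completes σ.
Executing c from Q (initial set {v0}):
  step 1 (c): ∅  — Q cannot continue

c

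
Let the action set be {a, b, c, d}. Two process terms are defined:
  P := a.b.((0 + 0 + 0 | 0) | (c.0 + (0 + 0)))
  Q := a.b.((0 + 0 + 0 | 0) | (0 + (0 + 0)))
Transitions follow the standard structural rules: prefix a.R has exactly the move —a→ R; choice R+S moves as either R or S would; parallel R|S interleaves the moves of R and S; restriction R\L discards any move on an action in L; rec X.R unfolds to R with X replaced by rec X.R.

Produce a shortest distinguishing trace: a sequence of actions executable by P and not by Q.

abc

Reachable graph of P (4 states):
  s0 = a.b.((0 + 0 + 0 | 0) | (c.0 + (0 + 0))) has moves -a-> s1
  s1 = b.((0 + 0 + 0 | 0) | (c.0 + (0 + 0))) has moves -b-> s2
  s2 = (0 + 0 + 0 | 0) | (c.0 + (0 + 0)) has moves -c-> s3
  s3 = (0 + 0 + 0 | 0) | 0 has moves stopped
Reachable graph of Q (3 states):
  t0 = a.b.((0 + 0 + 0 | 0) | (0 + (0 + 0))) has moves -a-> t1
  t1 = b.((0 + 0 + 0 | 0) | (0 + (0 + 0))) has moves -b-> t2
  t2 = (0 + 0 + 0 | 0) | (0 + (0 + 0)) has moves stopped
Run σ = ⟨abc⟩ on P: start {s0}
  step 1 (a): {s1}
  step 2 (b): {s2}
  step 3 (c): {s3}
  — P admits the full trace.
Run σ = ⟨abc⟩ on Q: start {t0}
  step 1 (a): {t1}
  step 2 (b): {t2}
  step 3 (c): no successor for Q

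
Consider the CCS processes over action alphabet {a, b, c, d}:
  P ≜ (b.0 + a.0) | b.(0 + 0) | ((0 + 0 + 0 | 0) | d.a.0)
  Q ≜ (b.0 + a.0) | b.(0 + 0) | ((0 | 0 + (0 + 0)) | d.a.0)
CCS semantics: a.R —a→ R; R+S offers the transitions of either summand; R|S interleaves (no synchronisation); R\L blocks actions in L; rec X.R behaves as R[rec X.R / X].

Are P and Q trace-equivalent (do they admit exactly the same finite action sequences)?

Reachable graph of P (12 states):
  u0 = (b.0 + a.0) | b.(0 + 0) | ((0 + 0 + 0 | 0) | d.a.0) has moves —a→ u1, —b→ u1, —b→ u2, —d→ u3
  u1 = 0 | b.(0 + 0) | ((0 + 0 + 0 | 0) | d.a.0) has moves —b→ u4, —d→ u5
  u2 = (b.0 + a.0) | (0 + 0) | ((0 + 0 + 0 | 0) | d.a.0) has moves —a→ u4, —b→ u4, —d→ u6
  u3 = (b.0 + a.0) | b.(0 + 0) | ((0 + 0 + 0 | 0) | a.0) has moves —a→ u5, —a→ u7, —b→ u5, —b→ u6
  u4 = 0 | (0 + 0) | ((0 + 0 + 0 | 0) | d.a.0) has moves —d→ u8
  u5 = 0 | b.(0 + 0) | ((0 + 0 + 0 | 0) | a.0) has moves —a→ u9, —b→ u8
  u6 = (b.0 + a.0) | (0 + 0) | ((0 + 0 + 0 | 0) | a.0) has moves —a→ u10, —a→ u8, —b→ u8
  u7 = (b.0 + a.0) | b.(0 + 0) | ((0 + 0 + 0 | 0) | 0) has moves —a→ u9, —b→ u10, —b→ u9
  u8 = 0 | (0 + 0) | ((0 + 0 + 0 | 0) | a.0) has moves —a→ u11
  u9 = 0 | b.(0 + 0) | ((0 + 0 + 0 | 0) | 0) has moves —b→ u11
  u10 = (b.0 + a.0) | (0 + 0) | ((0 + 0 + 0 | 0) | 0) has moves —a→ u11, —b→ u11
  u11 = 0 | (0 + 0) | ((0 + 0 + 0 | 0) | 0) has moves stopped
Reachable graph of Q (12 states):
  v0 = (b.0 + a.0) | b.(0 + 0) | ((0 | 0 + (0 + 0)) | d.a.0) has moves —a→ v1, —b→ v1, —b→ v2, —d→ v3
  v1 = 0 | b.(0 + 0) | ((0 | 0 + (0 + 0)) | d.a.0) has moves —b→ v4, —d→ v5
  v2 = (b.0 + a.0) | (0 + 0) | ((0 | 0 + (0 + 0)) | d.a.0) has moves —a→ v4, —b→ v4, —d→ v6
  v3 = (b.0 + a.0) | b.(0 + 0) | ((0 | 0 + (0 + 0)) | a.0) has moves —a→ v5, —a→ v7, —b→ v5, —b→ v6
  v4 = 0 | (0 + 0) | ((0 | 0 + (0 + 0)) | d.a.0) has moves —d→ v8
  v5 = 0 | b.(0 + 0) | ((0 | 0 + (0 + 0)) | a.0) has moves —a→ v9, —b→ v8
  v6 = (b.0 + a.0) | (0 + 0) | ((0 | 0 + (0 + 0)) | a.0) has moves —a→ v10, —a→ v8, —b→ v8
  v7 = (b.0 + a.0) | b.(0 + 0) | ((0 | 0 + (0 + 0)) | 0) has moves —a→ v9, —b→ v10, —b→ v9
  v8 = 0 | (0 + 0) | ((0 | 0 + (0 + 0)) | a.0) has moves —a→ v11
  v9 = 0 | b.(0 + 0) | ((0 | 0 + (0 + 0)) | 0) has moves —b→ v11
  v10 = (b.0 + a.0) | (0 + 0) | ((0 | 0 + (0 + 0)) | 0) has moves —a→ v11, —b→ v11
  v11 = 0 | (0 + 0) | ((0 | 0 + (0 + 0)) | 0) has moves stopped
Partition-refinement fixed point:
  B0 = {u0, v0}
  B1 = {u1, v1}
  B2 = {u5, v5}
  B3 = {u8, v8}
  B4 = {u11, v11}
  B5 = {u9, v9}
  B6 = {u4, v4}
  B7 = {u2, v2}
  B8 = {u6, v6}
  B9 = {u10, v10}
  B10 = {u3, v3}
  B11 = {u7, v7}
u0 ∈ B0, v0 ∈ B0 → same block
Bisimilar ⇒ trace-equivalent.

traces(P) = traces(Q)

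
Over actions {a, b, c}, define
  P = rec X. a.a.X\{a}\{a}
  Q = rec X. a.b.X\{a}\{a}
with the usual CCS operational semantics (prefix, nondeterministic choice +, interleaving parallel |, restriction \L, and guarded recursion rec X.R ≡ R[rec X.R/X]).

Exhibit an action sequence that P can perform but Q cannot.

aa

P's transition system — 3 states:
  m0 = rec X. a.a.X\{a}\{a} | -a-> m1
  m1 = a.(rec X. a.a.X\{a}\{a})\{a}\{a} | -a-> m2
  m2 = (rec X. a.a.X\{a}\{a})\{a}\{a} | stopped
Q's transition system — 3 states:
  n0 = rec X. a.b.X\{a}\{a} | -a-> n1
  n1 = b.(rec X. a.b.X\{a}\{a})\{a}\{a} | -b-> n2
  n2 = (rec X. a.b.X\{a}\{a})\{a}\{a} | stopped
Run σ = ⟨aa⟩ on P: start {m0}
  after a @ step 1: {m1}
  after a @ step 2: {m2}
  ✓ P
Run σ = ⟨aa⟩ on Q: start {n0}
  after a @ step 1: {n1}
  after a @ step 2: ∅  — Q cannot continue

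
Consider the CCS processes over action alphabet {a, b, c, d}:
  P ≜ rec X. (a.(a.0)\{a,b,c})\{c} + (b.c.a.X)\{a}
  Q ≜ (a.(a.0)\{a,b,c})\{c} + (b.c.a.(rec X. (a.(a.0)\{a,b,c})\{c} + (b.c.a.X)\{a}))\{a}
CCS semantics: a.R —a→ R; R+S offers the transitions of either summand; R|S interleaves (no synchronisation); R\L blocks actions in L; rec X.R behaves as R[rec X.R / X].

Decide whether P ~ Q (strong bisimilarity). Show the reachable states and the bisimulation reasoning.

P's transition system — 4 states:
  m0 = rec X. (a.(a.0)\{a,b,c})\{c} + (b.c.a.X)\{a} :: ··a··> m1, ··b··> m2
  m1 = (a.0)\{a,b,c}\{c} :: stopped
  m2 = (c.a.(rec X. (a.(a.0)\{a,b,c})\{c} + (b.c.a.X)\{a}))\{a} :: ··c··> m3
  m3 = (a.(rec X. (a.(a.0)\{a,b,c})\{c} + (b.c.a.X)\{a}))\{a} :: stopped
Q's transition system — 4 states:
  n0 = (a.(a.0)\{a,b,c})\{c} + (b.c.a.(rec X. (a.(a.0)\{a,b,c})\{c} + (b.c.a.X)\{a}))\{a} :: ··a··> n1, ··b··> n2
  n1 = (a.0)\{a,b,c}\{c} :: stopped
  n2 = (c.a.(rec X. (a.(a.0)\{a,b,c})\{c} + (b.c.a.X)\{a}))\{a} :: ··c··> n3
  n3 = (a.(rec X. (a.(a.0)\{a,b,c})\{c} + (b.c.a.X)\{a}))\{a} :: stopped
Partition-refinement fixed point:
  B0 = {m0, n0}
  B1 = {m2, n2}
  B2 = {m1, m3, n1, n3}
m0 ∈ B0, n0 ∈ B0 → same block

bisimilar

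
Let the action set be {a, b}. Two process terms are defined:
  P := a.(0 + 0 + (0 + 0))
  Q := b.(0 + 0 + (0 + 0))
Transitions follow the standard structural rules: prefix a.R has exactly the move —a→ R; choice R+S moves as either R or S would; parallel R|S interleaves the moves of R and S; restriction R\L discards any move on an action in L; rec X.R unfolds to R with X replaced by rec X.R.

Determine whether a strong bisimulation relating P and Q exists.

Reachable graph of P (2 states):
  s0 = a.(0 + 0 + (0 + 0)) → —a→ s1
  s1 = 0 + 0 + (0 + 0) → deadlocked
Reachable graph of Q (2 states):
  t0 = b.(0 + 0 + (0 + 0)) → —b→ t1
  t1 = 0 + 0 + (0 + 0) → deadlocked
Coarsest stable partition (strong bisimilarity classes):
  B0 = {s0}
  B1 = {s1, t1}
  B2 = {t0}
s0 ∈ B0, t0 ∈ B2 → different blocks

NO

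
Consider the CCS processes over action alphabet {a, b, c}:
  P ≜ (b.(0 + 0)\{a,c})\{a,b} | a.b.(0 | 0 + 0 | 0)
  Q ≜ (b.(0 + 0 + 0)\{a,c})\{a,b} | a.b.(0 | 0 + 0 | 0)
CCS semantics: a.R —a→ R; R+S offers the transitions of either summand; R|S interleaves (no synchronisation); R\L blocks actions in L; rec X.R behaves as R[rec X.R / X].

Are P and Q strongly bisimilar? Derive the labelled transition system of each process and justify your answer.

P ~ Q

Reachable graph of P (3 states):
  p0 = (b.(0 + 0)\{a,c})\{a,b} | a.b.(0 | 0 + 0 | 0) | -a-> p1
  p1 = (b.(0 + 0)\{a,c})\{a,b} | b.(0 | 0 + 0 | 0) | -b-> p2
  p2 = (b.(0 + 0)\{a,c})\{a,b} | (0 | 0 + 0 | 0) | ·
Reachable graph of Q (3 states):
  q0 = (b.(0 + 0 + 0)\{a,c})\{a,b} | a.b.(0 | 0 + 0 | 0) | -a-> q1
  q1 = (b.(0 + 0 + 0)\{a,c})\{a,b} | b.(0 | 0 + 0 | 0) | -b-> q2
  q2 = (b.(0 + 0 + 0)\{a,c})\{a,b} | (0 | 0 + 0 | 0) | ·
Bisimilarity quotient blocks:
  B0 = {p0, q0}
  B1 = {p1, q1}
  B2 = {p2, q2}
p0 ∈ B0, q0 ∈ B0 → same block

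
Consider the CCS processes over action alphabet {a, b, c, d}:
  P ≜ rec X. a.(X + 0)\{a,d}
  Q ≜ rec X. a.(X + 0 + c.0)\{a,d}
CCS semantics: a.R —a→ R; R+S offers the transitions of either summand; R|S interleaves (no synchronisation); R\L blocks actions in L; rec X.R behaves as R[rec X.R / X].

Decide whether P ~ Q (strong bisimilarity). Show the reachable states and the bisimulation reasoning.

not bisimilar

P's transition system — 2 states:
  s0 = rec X. a.(X + 0)\{a,d} ⊢ =a=> s1
  s1 = ((rec X. a.(X + 0)\{a,d}) + 0)\{a,d} ⊢ (no moves)
Q's transition system — 3 states:
  t0 = rec X. a.(X + 0 + c.0)\{a,d} ⊢ =a=> t1
  t1 = ((rec X. a.(X + 0 + c.0)\{a,d}) + 0 + c.0)\{a,d} ⊢ =c=> t2
  t2 = 0\{a,d} ⊢ (no moves)
Partition-refinement fixed point:
  B0 = {s0}
  B1 = {s1, t2}
  B2 = {t0}
  B3 = {t1}
s0 ∈ B0, t0 ∈ B2 → different blocks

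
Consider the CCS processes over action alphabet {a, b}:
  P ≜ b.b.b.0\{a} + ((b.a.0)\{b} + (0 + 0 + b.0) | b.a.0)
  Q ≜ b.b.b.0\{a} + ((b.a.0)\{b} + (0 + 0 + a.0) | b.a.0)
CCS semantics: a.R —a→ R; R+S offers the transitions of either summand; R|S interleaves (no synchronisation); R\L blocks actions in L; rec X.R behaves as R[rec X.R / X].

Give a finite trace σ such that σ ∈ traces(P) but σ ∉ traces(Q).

P's transition system — 9 states:
  m0 = b.b.b.0\{a} + ((b.a.0)\{b} + (0 + 0 + b.0) | b.a.0) → --b--▸ m1, --b--▸ m2, --b--▸ m3
  m1 = (0 + 0 + b.0) | a.0 → --a--▸ m4, --b--▸ m5
  m2 = 0 | b.a.0 → --b--▸ m5
  m3 = b.b.0\{a} → --b--▸ m6
  m4 = (0 + 0 + b.0) | 0 → --b--▸ m7
  m5 = 0 | a.0 → --a--▸ m7
  m6 = b.0\{a} → --b--▸ m8
  m7 = 0 | 0 → deadlocked
  m8 = 0\{a} → deadlocked
Q's transition system — 9 states:
  n0 = b.b.b.0\{a} + ((b.a.0)\{b} + (0 + 0 + a.0) | b.a.0) → --a--▸ n1, --b--▸ n2, --b--▸ n3
  n1 = 0 | b.a.0 → --b--▸ n4
  n2 = (0 + 0 + a.0) | a.0 → --a--▸ n4, --a--▸ n5
  n3 = b.b.0\{a} → --b--▸ n6
  n4 = 0 | a.0 → --a--▸ n7
  n5 = (0 + 0 + a.0) | 0 → --a--▸ n7
  n6 = b.0\{a} → --b--▸ n8
  n7 = 0 | 0 → deadlocked
  n8 = 0\{a} → deadlocked
Executing bba from P (initial set {m0}):
  [1] b ⇒ {m1, m2, m3}
  [2] b ⇒ {m5, m6}
  [3] a ⇒ {m7}
  P completes σ.
Executing bba from Q (initial set {n0}):
  [1] b ⇒ {n2, n3}
  [2] b ⇒ {n6}
  [3] a ⇒ ∅  — Q cannot continue

bba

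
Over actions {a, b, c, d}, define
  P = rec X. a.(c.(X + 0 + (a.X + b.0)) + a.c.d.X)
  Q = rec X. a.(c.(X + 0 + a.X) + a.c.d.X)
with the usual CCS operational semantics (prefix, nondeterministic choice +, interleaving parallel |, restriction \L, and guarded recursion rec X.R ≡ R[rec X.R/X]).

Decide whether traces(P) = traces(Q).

NO — witness ⟨acb⟩

P's transition system — 6 states:
  u0 = rec X. a.(c.(X + 0 + (a.X + b.0)) + a.c.d.X) ⊢ --a--▸ u1
  u1 = c.((rec X. a.(c.(X + 0 + (a.X + b.0)) + a.c.d.X)) + 0 + (a.(rec X. a.(c.(X + 0 + (a.X + b.0)) + a.c.d.X)) + b.0)) + a.c.d.(rec X. a.(c.(X + 0 + (a.X + b.0)) + a.c.d.X)) ⊢ --a--▸ u2, --c--▸ u3
  u2 = c.d.(rec X. a.(c.(X + 0 + (a.X + b.0)) + a.c.d.X)) ⊢ --c--▸ u4
  u3 = (rec X. a.(c.(X + 0 + (a.X + b.0)) + a.c.d.X)) + 0 + (a.(rec X. a.(c.(X + 0 + (a.X + b.0)) + a.c.d.X)) + b.0) ⊢ --a--▸ u0, --a--▸ u1, --b--▸ u5
  u4 = d.(rec X. a.(c.(X + 0 + (a.X + b.0)) + a.c.d.X)) ⊢ --d--▸ u0
  u5 = 0 ⊢ stopped
Q's transition system — 5 states:
  v0 = rec X. a.(c.(X + 0 + a.X) + a.c.d.X) ⊢ --a--▸ v1
  v1 = c.((rec X. a.(c.(X + 0 + a.X) + a.c.d.X)) + 0 + a.(rec X. a.(c.(X + 0 + a.X) + a.c.d.X))) + a.c.d.(rec X. a.(c.(X + 0 + a.X) + a.c.d.X)) ⊢ --a--▸ v2, --c--▸ v3
  v2 = c.d.(rec X. a.(c.(X + 0 + a.X) + a.c.d.X)) ⊢ --c--▸ v4
  v3 = (rec X. a.(c.(X + 0 + a.X) + a.c.d.X)) + 0 + a.(rec X. a.(c.(X + 0 + a.X) + a.c.d.X)) ⊢ --a--▸ v0, --a--▸ v1
  v4 = d.(rec X. a.(c.(X + 0 + a.X) + a.c.d.X)) ⊢ --d--▸ v0
Executing acb from P (initial set {u0}):
  after a @ step 1: {u1}
  after c @ step 2: {u3}
  after b @ step 3: {u5}
  P completes σ.
Executing acb from Q (initial set {v0}):
  after a @ step 1: {v1}
  after c @ step 2: {v3}
  after b @ step 3: ∅ (Q stuck)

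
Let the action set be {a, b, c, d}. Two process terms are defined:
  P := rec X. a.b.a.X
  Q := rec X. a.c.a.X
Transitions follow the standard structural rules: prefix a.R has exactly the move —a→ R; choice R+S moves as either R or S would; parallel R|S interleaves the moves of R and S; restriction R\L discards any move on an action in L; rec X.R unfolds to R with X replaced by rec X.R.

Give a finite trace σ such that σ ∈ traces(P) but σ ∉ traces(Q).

P's transition system — 3 states:
  s0 = rec X. a.b.a.X ⊢ -a-> s1
  s1 = b.a.(rec X. a.b.a.X) ⊢ -b-> s2
  s2 = a.(rec X. a.b.a.X) ⊢ -a-> s0
Q's transition system — 3 states:
  t0 = rec X. a.c.a.X ⊢ -a-> t1
  t1 = c.a.(rec X. a.c.a.X) ⊢ -c-> t2
  t2 = a.(rec X. a.c.a.X) ⊢ -a-> t0
Run σ = ⟨ab⟩ on P: start {s0}
  step 1 (a): {s1}
  step 2 (b): {s2}
  ✓ P
Run σ = ⟨ab⟩ on Q: start {t0}
  step 1 (a): {t1}
  step 2 (b): no successor for Q

ab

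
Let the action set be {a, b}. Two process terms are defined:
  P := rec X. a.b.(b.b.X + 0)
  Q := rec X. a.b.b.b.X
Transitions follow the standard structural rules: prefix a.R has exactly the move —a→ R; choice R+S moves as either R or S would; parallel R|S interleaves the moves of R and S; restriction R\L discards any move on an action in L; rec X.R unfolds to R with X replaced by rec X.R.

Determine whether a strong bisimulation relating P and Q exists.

LTS(P): 4 reachable states
  s0 = rec X. a.b.(b.b.X + 0) → --a--▸ s1
  s1 = b.(b.b.(rec X. a.b.(b.b.X + 0)) + 0) → --b--▸ s2
  s2 = b.b.(rec X. a.b.(b.b.X + 0)) + 0 → --b--▸ s3
  s3 = b.(rec X. a.b.(b.b.X + 0)) → --b--▸ s0
LTS(Q): 4 reachable states
  t0 = rec X. a.b.b.b.X → --a--▸ t1
  t1 = b.b.b.(rec X. a.b.b.b.X) → --b--▸ t2
  t2 = b.b.(rec X. a.b.b.b.X) → --b--▸ t3
  t3 = b.(rec X. a.b.b.b.X) → --b--▸ t0
Bisimilarity quotient blocks:
  B0 = {s0, t0}
  B1 = {s1, t1}
  B2 = {s2, t2}
  B3 = {s3, t3}
s0 ∈ B0, t0 ∈ B0 → same block

P ~ Q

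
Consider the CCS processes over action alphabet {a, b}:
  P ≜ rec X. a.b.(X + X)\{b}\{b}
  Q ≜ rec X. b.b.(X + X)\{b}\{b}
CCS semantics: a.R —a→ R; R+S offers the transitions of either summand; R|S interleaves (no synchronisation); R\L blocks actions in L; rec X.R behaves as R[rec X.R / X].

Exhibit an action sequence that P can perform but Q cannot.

P's transition system — 4 states:
  p0 = rec X. a.b.(X + X)\{b}\{b} :: -a-> p1
  p1 = b.((rec X. a.b.(X + X)\{b}\{b}) + (rec X. a.b.(X + X)\{b}\{b}))\{b}\{b} :: -b-> p2
  p2 = ((rec X. a.b.(X + X)\{b}\{b}) + (rec X. a.b.(X + X)\{b}\{b}))\{b}\{b} :: -a-> p3
  p3 = (b.((rec X. a.b.(X + X)\{b}\{b}) + (rec X. a.b.(X + X)\{b}\{b}))\{b}\{b})\{b}\{b} :: ·
Q's transition system — 3 states:
  q0 = rec X. b.b.(X + X)\{b}\{b} :: -b-> q1
  q1 = b.((rec X. b.b.(X + X)\{b}\{b}) + (rec X. b.b.(X + X)\{b}\{b}))\{b}\{b} :: -b-> q2
  q2 = ((rec X. b.b.(X + X)\{b}\{b}) + (rec X. b.b.(X + X)\{b}\{b}))\{b}\{b} :: ·
Trace ⟨a⟩ through P, begin at {p0}:
  [1] a ⇒ {p1}
  — P admits the full trace.
Trace ⟨a⟩ through Q, begin at {q0}:
  [1] a ⇒ ∅ (Q stuck)

a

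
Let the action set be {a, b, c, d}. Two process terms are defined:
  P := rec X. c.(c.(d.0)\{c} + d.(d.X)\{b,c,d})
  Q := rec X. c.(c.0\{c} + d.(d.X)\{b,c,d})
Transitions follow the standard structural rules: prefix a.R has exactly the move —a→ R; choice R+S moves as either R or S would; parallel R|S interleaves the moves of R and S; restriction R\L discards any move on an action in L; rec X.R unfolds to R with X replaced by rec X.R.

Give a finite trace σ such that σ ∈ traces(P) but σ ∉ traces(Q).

ccd

P's transition system — 5 states:
  m0 = rec X. c.(c.(d.0)\{c} + d.(d.X)\{b,c,d}) | --c--▸ m1
  m1 = c.(d.0)\{c} + d.(d.(rec X. c.(c.(d.0)\{c} + d.(d.X)\{b,c,d})))\{b,c,d} | --c--▸ m2, --d--▸ m3
  m2 = (d.0)\{c} | --d--▸ m4
  m3 = (d.(rec X. c.(c.(d.0)\{c} + d.(d.X)\{b,c,d})))\{b,c,d} | ·
  m4 = 0\{c} | ·
Q's transition system — 4 states:
  n0 = rec X. c.(c.0\{c} + d.(d.X)\{b,c,d}) | --c--▸ n1
  n1 = c.0\{c} + d.(d.(rec X. c.(c.0\{c} + d.(d.X)\{b,c,d})))\{b,c,d} | --c--▸ n2, --d--▸ n3
  n2 = 0\{c} | ·
  n3 = (d.(rec X. c.(c.0\{c} + d.(d.X)\{b,c,d})))\{b,c,d} | ·
Run σ = ⟨ccd⟩ on P: start {m0}
  [1] c ⇒ {m1}
  [2] c ⇒ {m2}
  [3] d ⇒ {m4}
  P completes σ.
Run σ = ⟨ccd⟩ on Q: start {n0}
  [1] c ⇒ {n1}
  [2] c ⇒ {n2}
  [3] d ⇒ ∅ (Q stuck)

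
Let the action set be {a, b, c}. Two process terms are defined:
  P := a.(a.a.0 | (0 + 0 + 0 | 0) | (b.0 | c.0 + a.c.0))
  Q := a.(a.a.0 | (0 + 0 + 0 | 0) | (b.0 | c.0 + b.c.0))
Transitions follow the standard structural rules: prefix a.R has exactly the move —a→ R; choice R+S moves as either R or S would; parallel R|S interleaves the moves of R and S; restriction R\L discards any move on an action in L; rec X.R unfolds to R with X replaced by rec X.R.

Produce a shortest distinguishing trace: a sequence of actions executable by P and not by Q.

aaaa

P's transition system — 19 states:
  p0 = a.(a.a.0 | (0 + 0 + 0 | 0) | (b.0 | c.0 + a.c.0)) :: -a-> p1
  p1 = a.a.0 | (0 + 0 + 0 | 0) | (b.0 | c.0 + a.c.0) :: -a-> p2, -a-> p3, -b-> p4, -c-> p5
  p2 = a.0 | (0 + 0 + 0 | 0) | (b.0 | c.0 + a.c.0) :: -a-> p6, -a-> p7, -b-> p8, -c-> p9
  p3 = a.a.0 | (0 + 0 + 0 | 0) | c.0 :: -a-> p7, -c-> p10
  p4 = a.a.0 | (0 + 0 + 0 | 0) | (0 | c.0) :: -a-> p8, -c-> p11
  p5 = a.a.0 | (0 + 0 + 0 | 0) | (b.0 | 0) :: -a-> p9, -b-> p11
  p6 = 0 | (0 + 0 + 0 | 0) | (b.0 | c.0 + a.c.0) :: -a-> p12, -b-> p13, -c-> p14
  p7 = a.0 | (0 + 0 + 0 | 0) | c.0 :: -a-> p12, -c-> p15
  p8 = a.0 | (0 + 0 + 0 | 0) | (0 | c.0) :: -a-> p13, -c-> p16
  p9 = a.0 | (0 + 0 + 0 | 0) | (b.0 | 0) :: -a-> p14, -b-> p16
  p10 = a.a.0 | (0 + 0 + 0 | 0) | 0 :: -a-> p15
  p11 = a.a.0 | (0 + 0 + 0 | 0) | (0 | 0) :: -a-> p16
  p12 = 0 | (0 + 0 + 0 | 0) | c.0 :: -c-> p17
  p13 = 0 | (0 + 0 + 0 | 0) | (0 | c.0) :: -c-> p18
  p14 = 0 | (0 + 0 + 0 | 0) | (b.0 | 0) :: -b-> p18
  p15 = a.0 | (0 + 0 + 0 | 0) | 0 :: -a-> p17
  p16 = a.0 | (0 + 0 + 0 | 0) | (0 | 0) :: -a-> p18
  p17 = 0 | (0 + 0 + 0 | 0) | 0 :: (no moves)
  p18 = 0 | (0 + 0 + 0 | 0) | (0 | 0) :: (no moves)
Q's transition system — 19 states:
  q0 = a.(a.a.0 | (0 + 0 + 0 | 0) | (b.0 | c.0 + b.c.0)) :: -a-> q1
  q1 = a.a.0 | (0 + 0 + 0 | 0) | (b.0 | c.0 + b.c.0) :: -a-> q2, -b-> q3, -b-> q4, -c-> q5
  q2 = a.0 | (0 + 0 + 0 | 0) | (b.0 | c.0 + b.c.0) :: -a-> q6, -b-> q7, -b-> q8, -c-> q9
  q3 = a.a.0 | (0 + 0 + 0 | 0) | (0 | c.0) :: -a-> q7, -c-> q10
  q4 = a.a.0 | (0 + 0 + 0 | 0) | c.0 :: -a-> q8, -c-> q11
  q5 = a.a.0 | (0 + 0 + 0 | 0) | (b.0 | 0) :: -a-> q9, -b-> q10
  q6 = 0 | (0 + 0 + 0 | 0) | (b.0 | c.0 + b.c.0) :: -b-> q12, -b-> q13, -c-> q14
  q7 = a.0 | (0 + 0 + 0 | 0) | (0 | c.0) :: -a-> q12, -c-> q15
  q8 = a.0 | (0 + 0 + 0 | 0) | c.0 :: -a-> q13, -c-> q16
  q9 = a.0 | (0 + 0 + 0 | 0) | (b.0 | 0) :: -a-> q14, -b-> q15
  q10 = a.a.0 | (0 + 0 + 0 | 0) | (0 | 0) :: -a-> q15
  q11 = a.a.0 | (0 + 0 + 0 | 0) | 0 :: -a-> q16
  q12 = 0 | (0 + 0 + 0 | 0) | (0 | c.0) :: -c-> q17
  q13 = 0 | (0 + 0 + 0 | 0) | c.0 :: -c-> q18
  q14 = 0 | (0 + 0 + 0 | 0) | (b.0 | 0) :: -b-> q17
  q15 = a.0 | (0 + 0 + 0 | 0) | (0 | 0) :: -a-> q17
  q16 = a.0 | (0 + 0 + 0 | 0) | 0 :: -a-> q18
  q17 = 0 | (0 + 0 + 0 | 0) | (0 | 0) :: (no moves)
  q18 = 0 | (0 + 0 + 0 | 0) | 0 :: (no moves)
Trace ⟨aaaa⟩ through P, begin at {p0}:
  after a @ step 1: {p1}
  after a @ step 2: {p2, p3}
  after a @ step 3: {p6, p7}
  after a @ step 4: {p12}
  — P admits the full trace.
Trace ⟨aaaa⟩ through Q, begin at {q0}:
  after a @ step 1: {q1}
  after a @ step 2: {q2}
  after a @ step 3: {q6}
  after a @ step 4: no successor for Q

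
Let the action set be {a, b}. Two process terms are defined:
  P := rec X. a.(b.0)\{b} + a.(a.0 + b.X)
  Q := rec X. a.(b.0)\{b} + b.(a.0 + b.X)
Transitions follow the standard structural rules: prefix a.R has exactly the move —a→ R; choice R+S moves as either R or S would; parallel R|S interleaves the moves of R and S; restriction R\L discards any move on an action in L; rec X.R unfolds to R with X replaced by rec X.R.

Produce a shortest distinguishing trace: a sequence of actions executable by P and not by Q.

P's transition system — 4 states:
  s0 = rec X. a.(b.0)\{b} + a.(a.0 + b.X) → --a--▸ s1, --a--▸ s2
  s1 = (b.0)\{b} → deadlocked
  s2 = a.0 + b.(rec X. a.(b.0)\{b} + a.(a.0 + b.X)) → --a--▸ s3, --b--▸ s0
  s3 = 0 → deadlocked
Q's transition system — 4 states:
  t0 = rec X. a.(b.0)\{b} + b.(a.0 + b.X) → --a--▸ t1, --b--▸ t2
  t1 = (b.0)\{b} → deadlocked
  t2 = a.0 + b.(rec X. a.(b.0)\{b} + b.(a.0 + b.X)) → --a--▸ t3, --b--▸ t0
  t3 = 0 → deadlocked
Executing aa from P (initial set {s0}):
  step 1 (a): {s1, s2}
  step 2 (a): {s3}
  P completes σ.
Executing aa from Q (initial set {t0}):
  step 1 (a): {t1}
  step 2 (a): no successor for Q

aa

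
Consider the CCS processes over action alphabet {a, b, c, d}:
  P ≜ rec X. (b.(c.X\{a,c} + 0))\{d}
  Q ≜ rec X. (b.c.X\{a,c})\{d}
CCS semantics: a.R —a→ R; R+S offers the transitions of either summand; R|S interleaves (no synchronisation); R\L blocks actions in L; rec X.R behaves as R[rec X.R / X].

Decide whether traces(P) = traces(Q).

trace-equivalent

P's transition system — 4 states:
  u0 = rec X. (b.(c.X\{a,c} + 0))\{d} has moves --b--▸ u1
  u1 = (c.(rec X. (b.(c.X\{a,c} + 0))\{d})\{a,c} + 0)\{d} has moves --c--▸ u2
  u2 = (rec X. (b.(c.X\{a,c} + 0))\{d})\{a,c}\{d} has moves --b--▸ u3
  u3 = (c.(rec X. (b.(c.X\{a,c} + 0))\{d})\{a,c} + 0)\{d}\{a,c}\{d} has moves (no moves)
Q's transition system — 4 states:
  v0 = rec X. (b.c.X\{a,c})\{d} has moves --b--▸ v1
  v1 = (c.(rec X. (b.c.X\{a,c})\{d})\{a,c})\{d} has moves --c--▸ v2
  v2 = (rec X. (b.c.X\{a,c})\{d})\{a,c}\{d} has moves --b--▸ v3
  v3 = (c.(rec X. (b.c.X\{a,c})\{d})\{a,c})\{d}\{a,c}\{d} has moves (no moves)
Coarsest stable partition (strong bisimilarity classes):
  B0 = {u0, v0}
  B1 = {u1, v1}
  B2 = {u2, v2}
  B3 = {u3, v3}
u0 ∈ B0, v0 ∈ B0 → same block
Bisimilar ⇒ trace-equivalent.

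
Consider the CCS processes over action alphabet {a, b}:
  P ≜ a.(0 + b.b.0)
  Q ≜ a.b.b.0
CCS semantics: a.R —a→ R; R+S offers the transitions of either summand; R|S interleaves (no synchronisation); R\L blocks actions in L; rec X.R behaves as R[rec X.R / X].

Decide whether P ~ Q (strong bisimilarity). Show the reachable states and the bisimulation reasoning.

YES

P's transition system — 4 states:
  s0 = a.(0 + b.b.0) :: -a-> s1
  s1 = 0 + b.b.0 :: -b-> s2
  s2 = b.0 :: -b-> s3
  s3 = 0 :: deadlocked
Q's transition system — 4 states:
  t0 = a.b.b.0 :: -a-> t1
  t1 = b.b.0 :: -b-> t2
  t2 = b.0 :: -b-> t3
  t3 = 0 :: deadlocked
Coarsest stable partition (strong bisimilarity classes):
  B0 = {s0, t0}
  B1 = {s1, t1}
  B2 = {s2, t2}
  B3 = {s3, t3}
s0 ∈ B0, t0 ∈ B0 → same block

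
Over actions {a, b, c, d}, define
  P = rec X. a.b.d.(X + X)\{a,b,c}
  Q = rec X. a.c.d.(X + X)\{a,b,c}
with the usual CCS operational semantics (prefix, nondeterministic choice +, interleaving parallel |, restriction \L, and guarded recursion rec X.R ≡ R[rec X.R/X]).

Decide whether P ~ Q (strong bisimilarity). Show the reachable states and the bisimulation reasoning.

P ≁ Q

P's transition system — 4 states:
  p0 = rec X. a.b.d.(X + X)\{a,b,c} :: =a=> p1
  p1 = b.d.((rec X. a.b.d.(X + X)\{a,b,c}) + (rec X. a.b.d.(X + X)\{a,b,c}))\{a,b,c} :: =b=> p2
  p2 = d.((rec X. a.b.d.(X + X)\{a,b,c}) + (rec X. a.b.d.(X + X)\{a,b,c}))\{a,b,c} :: =d=> p3
  p3 = ((rec X. a.b.d.(X + X)\{a,b,c}) + (rec X. a.b.d.(X + X)\{a,b,c}))\{a,b,c} :: deadlocked
Q's transition system — 4 states:
  q0 = rec X. a.c.d.(X + X)\{a,b,c} :: =a=> q1
  q1 = c.d.((rec X. a.c.d.(X + X)\{a,b,c}) + (rec X. a.c.d.(X + X)\{a,b,c}))\{a,b,c} :: =c=> q2
  q2 = d.((rec X. a.c.d.(X + X)\{a,b,c}) + (rec X. a.c.d.(X + X)\{a,b,c}))\{a,b,c} :: =d=> q3
  q3 = ((rec X. a.c.d.(X + X)\{a,b,c}) + (rec X. a.c.d.(X + X)\{a,b,c}))\{a,b,c} :: deadlocked
Partition-refinement fixed point:
  B0 = {p0}
  B1 = {p1}
  B2 = {p2, q2}
  B3 = {p3, q3}
  B4 = {q0}
  B5 = {q1}
p0 ∈ B0, q0 ∈ B4 → different blocks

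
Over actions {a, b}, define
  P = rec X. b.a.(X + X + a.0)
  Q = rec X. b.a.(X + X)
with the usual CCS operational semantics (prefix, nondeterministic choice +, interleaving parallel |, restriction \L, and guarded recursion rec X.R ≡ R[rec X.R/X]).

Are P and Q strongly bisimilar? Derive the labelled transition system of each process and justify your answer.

P's transition system — 4 states:
  p0 = rec X. b.a.(X + X + a.0) has moves -b-> p1
  p1 = a.((rec X. b.a.(X + X + a.0)) + (rec X. b.a.(X + X + a.0)) + a.0) has moves -a-> p2
  p2 = (rec X. b.a.(X + X + a.0)) + (rec X. b.a.(X + X + a.0)) + a.0 has moves -a-> p3, -b-> p1
  p3 = 0 has moves ·
Q's transition system — 3 states:
  q0 = rec X. b.a.(X + X) has moves -b-> q1
  q1 = a.((rec X. b.a.(X + X)) + (rec X. b.a.(X + X))) has moves -a-> q2
  q2 = (rec X. b.a.(X + X)) + (rec X. b.a.(X + X)) has moves -b-> q1
Coarsest stable partition (strong bisimilarity classes):
  B0 = {p0}
  B1 = {p1}
  B2 = {p2}
  B3 = {p3}
  B4 = {q0, q2}
  B5 = {q1}
p0 ∈ B0, q0 ∈ B4 → different blocks

not bisimilar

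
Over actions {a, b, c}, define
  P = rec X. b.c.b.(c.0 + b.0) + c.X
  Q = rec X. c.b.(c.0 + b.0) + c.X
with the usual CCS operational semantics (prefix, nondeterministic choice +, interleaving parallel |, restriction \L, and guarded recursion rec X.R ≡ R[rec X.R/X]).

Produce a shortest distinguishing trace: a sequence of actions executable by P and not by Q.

b

P's transition system — 5 states:
  u0 = rec X. b.c.b.(c.0 + b.0) + c.X | —b→ u1, —c→ u0
  u1 = c.b.(c.0 + b.0) | —c→ u2
  u2 = b.(c.0 + b.0) | —b→ u3
  u3 = c.0 + b.0 | —b→ u4, —c→ u4
  u4 = 0 | deadlocked
Q's transition system — 4 states:
  v0 = rec X. c.b.(c.0 + b.0) + c.X | —c→ v0, —c→ v1
  v1 = b.(c.0 + b.0) | —b→ v2
  v2 = c.0 + b.0 | —b→ v3, —c→ v3
  v3 = 0 | deadlocked
Trace ⟨b⟩ through P, begin at {u0}:
  step 1 (b): {u1}
  ✓ P
Trace ⟨b⟩ through Q, begin at {v0}:
  step 1 (b): ∅ (Q stuck)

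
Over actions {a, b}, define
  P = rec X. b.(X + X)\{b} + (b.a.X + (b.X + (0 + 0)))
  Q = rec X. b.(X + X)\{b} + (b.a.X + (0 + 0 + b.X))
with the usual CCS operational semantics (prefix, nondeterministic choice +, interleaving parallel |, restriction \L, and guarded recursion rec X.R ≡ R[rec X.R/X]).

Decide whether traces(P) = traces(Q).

LTS(P): 3 reachable states
  s0 = rec X. b.(X + X)\{b} + (b.a.X + (b.X + (0 + 0))) → -b-> s0, -b-> s1, -b-> s2
  s1 = ((rec X. b.(X + X)\{b} + (b.a.X + (b.X + (0 + 0)))) + (rec X. b.(X + X)\{b} + (b.a.X + (b.X + (0 + 0)))))\{b} → deadlocked
  s2 = a.(rec X. b.(X + X)\{b} + (b.a.X + (b.X + (0 + 0)))) → -a-> s0
LTS(Q): 3 reachable states
  t0 = rec X. b.(X + X)\{b} + (b.a.X + (0 + 0 + b.X)) → -b-> t0, -b-> t1, -b-> t2
  t1 = ((rec X. b.(X + X)\{b} + (b.a.X + (0 + 0 + b.X))) + (rec X. b.(X + X)\{b} + (b.a.X + (0 + 0 + b.X))))\{b} → deadlocked
  t2 = a.(rec X. b.(X + X)\{b} + (b.a.X + (0 + 0 + b.X))) → -a-> t0
Bisimilarity quotient blocks:
  B0 = {s0, t0}
  B1 = {s2, t2}
  B2 = {s1, t1}
s0 ∈ B0, t0 ∈ B0 → same block
Bisimilar ⇒ trace-equivalent.

traces(P) = traces(Q)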